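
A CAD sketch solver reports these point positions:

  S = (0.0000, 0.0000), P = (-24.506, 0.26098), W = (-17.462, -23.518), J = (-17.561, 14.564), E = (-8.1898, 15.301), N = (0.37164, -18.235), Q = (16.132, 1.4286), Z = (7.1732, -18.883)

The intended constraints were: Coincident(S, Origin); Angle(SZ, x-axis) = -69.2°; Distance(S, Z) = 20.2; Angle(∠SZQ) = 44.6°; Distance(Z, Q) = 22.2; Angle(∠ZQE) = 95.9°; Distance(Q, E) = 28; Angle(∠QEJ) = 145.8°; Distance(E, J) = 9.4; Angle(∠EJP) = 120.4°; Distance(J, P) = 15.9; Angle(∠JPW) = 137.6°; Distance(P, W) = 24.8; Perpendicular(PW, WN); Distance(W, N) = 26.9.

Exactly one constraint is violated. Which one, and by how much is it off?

Distance(W, N) = 26.9 — off by 8.30.

S = (0.00, 0.00) ✓; SZ at -69.20° ✓; |SZ| = 20.20 ✓; ∠SZQ = 44.60° ✓; |ZQ| = 22.20 ✓; ∠ZQE = 95.90° ✓; |QE| = 28.00 ✓; ∠QEJ = 145.8° ✓; |EJ| = 9.400 ✓; ∠EJP = 120.4° ✓; |JP| = 15.90 ✓; ∠JPW = 137.6° ✓; |PW| = 24.80 ✓; ∠(PW, WN) = 90.00° ✓; |WN| = 18.60 ✗.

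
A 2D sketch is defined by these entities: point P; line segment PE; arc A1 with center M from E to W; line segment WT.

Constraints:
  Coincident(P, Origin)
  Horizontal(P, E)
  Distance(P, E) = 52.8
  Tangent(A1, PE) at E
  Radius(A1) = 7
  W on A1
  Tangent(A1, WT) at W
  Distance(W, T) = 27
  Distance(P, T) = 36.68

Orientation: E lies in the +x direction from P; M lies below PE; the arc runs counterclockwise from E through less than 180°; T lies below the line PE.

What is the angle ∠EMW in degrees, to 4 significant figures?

47.18°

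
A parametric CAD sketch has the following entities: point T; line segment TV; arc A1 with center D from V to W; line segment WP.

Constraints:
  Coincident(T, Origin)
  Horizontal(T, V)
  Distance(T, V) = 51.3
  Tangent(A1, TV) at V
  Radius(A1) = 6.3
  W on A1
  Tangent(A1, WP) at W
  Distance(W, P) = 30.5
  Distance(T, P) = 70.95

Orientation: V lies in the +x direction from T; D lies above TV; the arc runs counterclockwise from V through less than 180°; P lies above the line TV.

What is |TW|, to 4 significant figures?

57.82

Checks: |DW| = 6.300 ✓; ∠(DW, WP) = 90.00° ✓; |WP| = 30.50 ✓; |TP| = 70.95 ✓.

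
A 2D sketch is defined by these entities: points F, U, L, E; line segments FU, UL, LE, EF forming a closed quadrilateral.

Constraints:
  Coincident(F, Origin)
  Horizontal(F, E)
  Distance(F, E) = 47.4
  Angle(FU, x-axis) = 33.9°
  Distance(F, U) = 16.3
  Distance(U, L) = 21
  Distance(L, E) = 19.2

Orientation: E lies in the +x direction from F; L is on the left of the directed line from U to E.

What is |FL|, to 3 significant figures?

36.7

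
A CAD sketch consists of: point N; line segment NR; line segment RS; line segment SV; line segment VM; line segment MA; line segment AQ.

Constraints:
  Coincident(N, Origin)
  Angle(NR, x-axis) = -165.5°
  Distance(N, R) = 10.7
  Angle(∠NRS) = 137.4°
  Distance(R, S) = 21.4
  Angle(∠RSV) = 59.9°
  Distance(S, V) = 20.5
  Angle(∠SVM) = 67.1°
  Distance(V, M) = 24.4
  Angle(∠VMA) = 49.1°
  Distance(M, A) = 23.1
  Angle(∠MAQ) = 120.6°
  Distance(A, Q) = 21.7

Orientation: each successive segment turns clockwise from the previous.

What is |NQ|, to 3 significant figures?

39.0

∠VMA = 49.1° gives MA at 148° from the x-axis; with |MA| = 23.1, A = (-27.6, 6.34). ∠MAQ = 120.6° gives AQ at 88.6° from the x-axis; with |AQ| = 21.7, Q = (-27.1, 28.0). Then |NQ| = |Q − N| = 39.0.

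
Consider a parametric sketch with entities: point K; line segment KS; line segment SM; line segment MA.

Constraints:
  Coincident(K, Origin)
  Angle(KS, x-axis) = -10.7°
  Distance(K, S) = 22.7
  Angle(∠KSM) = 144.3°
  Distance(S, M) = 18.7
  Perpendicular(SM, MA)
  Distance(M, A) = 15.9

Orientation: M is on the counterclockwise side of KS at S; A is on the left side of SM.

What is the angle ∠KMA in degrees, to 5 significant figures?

70.368°

K is at the origin; KS runs at -10.7° with length 22.7, so S = 22.7·(cos -10.7°, sin -10.7°) = (22.305, -4.2146). ∠KSM = 144.3°, so SM runs at -10.7° + (180° − 144.3°) = 25.000° from the x-axis; with |SM| = 18.7, M = S + 18.7·(cos 25.000°, sin 25.000°) = (39.253, 3.6883). The perpendicularity gives MA at right angles to SM; with |MA| = 15.9 on the left of SM, A = M + 15.9·(-0.42262, 0.90631) = (32.534, 18.099). Then cos ∠KMA = MK·MA / (|MK||MA|), giving 70.368°.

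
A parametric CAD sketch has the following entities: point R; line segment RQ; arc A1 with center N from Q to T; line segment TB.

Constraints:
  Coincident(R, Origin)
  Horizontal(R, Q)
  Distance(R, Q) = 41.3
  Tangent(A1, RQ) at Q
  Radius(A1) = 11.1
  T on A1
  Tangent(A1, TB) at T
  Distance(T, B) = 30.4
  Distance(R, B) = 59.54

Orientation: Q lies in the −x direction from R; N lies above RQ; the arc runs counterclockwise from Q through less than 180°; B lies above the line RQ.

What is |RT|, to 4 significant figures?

34.14

Checks: ∠(NQ, QR) = 90.00° ✓; |NT| = 11.10 ✓; ∠(NT, TB) = 90.00° ✓; |TB| = 30.40 ✓; |RB| = 59.54 ✓.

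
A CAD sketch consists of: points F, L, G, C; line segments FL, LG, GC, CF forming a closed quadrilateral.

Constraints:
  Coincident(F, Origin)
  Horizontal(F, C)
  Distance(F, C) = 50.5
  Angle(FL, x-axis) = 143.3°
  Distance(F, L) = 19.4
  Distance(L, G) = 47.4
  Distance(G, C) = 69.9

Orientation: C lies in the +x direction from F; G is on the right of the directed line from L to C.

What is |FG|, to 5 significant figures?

36.764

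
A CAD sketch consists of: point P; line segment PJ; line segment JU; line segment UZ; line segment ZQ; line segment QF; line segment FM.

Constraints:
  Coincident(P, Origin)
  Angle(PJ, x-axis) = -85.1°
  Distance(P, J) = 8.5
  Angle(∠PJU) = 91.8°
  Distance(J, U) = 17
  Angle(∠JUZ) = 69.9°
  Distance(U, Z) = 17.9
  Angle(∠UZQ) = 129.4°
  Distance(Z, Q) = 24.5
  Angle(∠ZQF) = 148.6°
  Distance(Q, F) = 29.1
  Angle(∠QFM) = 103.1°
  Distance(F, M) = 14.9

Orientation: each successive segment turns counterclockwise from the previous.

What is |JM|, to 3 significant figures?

41.2

∠ZQF = 148.6° gives QF at -165° from the x-axis; with |QF| = 29.1, F = (-41.0, 8.11). ∠QFM = 103.1° gives FM at -87.9° from the x-axis; with |FM| = 14.9, M = (-40.4, -6.78). Then |JM| = |M − J| = 41.2.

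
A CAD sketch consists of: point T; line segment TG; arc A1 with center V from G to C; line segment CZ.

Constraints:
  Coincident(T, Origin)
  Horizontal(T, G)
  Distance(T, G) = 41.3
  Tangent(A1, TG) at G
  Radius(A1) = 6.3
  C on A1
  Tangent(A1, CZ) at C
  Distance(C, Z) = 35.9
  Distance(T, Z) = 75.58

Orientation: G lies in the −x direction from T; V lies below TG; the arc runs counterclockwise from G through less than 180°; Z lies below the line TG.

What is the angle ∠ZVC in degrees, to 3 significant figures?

80.0°

T is at the origin; TG is horizontal with |TG| = 41.3 and G on the −x side, so G = (-41.3, 0.00). The tangent condition forces VG to be normal to TG, so V = G + (0, -6.3) = (-41.3, -6.30). Since VC ⟂ CZ (tangency), |VZ| = √(6.3² + 35.9²) = 36.4 regardless of where C sits on A1. So Z lies on both circle(T, 75.58) and circle(V, 36.4); the below-TG intersection is Z = (-69.8, -29.1). C is the foot of the tangent from Z: C = (-46.0, -2.13).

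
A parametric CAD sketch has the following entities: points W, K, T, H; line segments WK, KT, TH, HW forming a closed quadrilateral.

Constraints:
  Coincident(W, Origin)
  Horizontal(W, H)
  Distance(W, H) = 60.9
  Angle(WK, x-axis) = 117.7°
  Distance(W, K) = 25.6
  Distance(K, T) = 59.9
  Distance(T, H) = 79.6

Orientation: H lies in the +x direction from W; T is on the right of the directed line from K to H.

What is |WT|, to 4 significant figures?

38.37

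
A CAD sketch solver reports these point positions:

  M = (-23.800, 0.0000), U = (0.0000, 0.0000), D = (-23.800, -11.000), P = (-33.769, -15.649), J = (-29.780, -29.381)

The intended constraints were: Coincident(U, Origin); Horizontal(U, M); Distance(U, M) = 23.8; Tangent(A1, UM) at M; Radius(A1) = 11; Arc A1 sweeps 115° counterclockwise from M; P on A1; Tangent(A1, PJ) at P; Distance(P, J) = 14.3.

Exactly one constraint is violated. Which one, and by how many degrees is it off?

Tangent(A1, PJ) at P — off by 8.80°.

U = (0.00, 0.00) ✓; U.y = 0.00, M.y = 0.00 ✓; |UM| = 23.80 ✓; ∠(DM, MU) = 90.00° ✓; |DM| = 11.00 ✓; bearing(D→P) − bearing(D→M) = 115.0° ✓; |DP| = 11.00 ✓; ∠(DP, PJ) = 98.80° ✗; |PJ| = 14.30 ✓.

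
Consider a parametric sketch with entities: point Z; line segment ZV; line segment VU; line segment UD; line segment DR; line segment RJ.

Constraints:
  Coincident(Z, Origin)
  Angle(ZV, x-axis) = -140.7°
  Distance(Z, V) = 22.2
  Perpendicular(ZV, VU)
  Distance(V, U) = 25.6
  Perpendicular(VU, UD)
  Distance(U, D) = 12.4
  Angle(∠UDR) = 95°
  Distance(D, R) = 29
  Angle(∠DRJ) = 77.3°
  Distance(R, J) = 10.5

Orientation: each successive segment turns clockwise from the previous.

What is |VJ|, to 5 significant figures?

4.8985

Z is at the origin; ZV runs at -140.7° with length 22.2, so V = (-17.179, -14.061). The perpendicularity gives VU at right angles to ZV, so VU runs at 129.30°; with |VU| = 25.6, U = (-33.394, 5.7493). VU ⟂ UD, so UD runs at 39.300°; with |UD| = 12.4, D = (-23.798, 13.603). ∠UDR = 95.0° gives DR at -45.700° from the x-axis; with |DR| = 29.0, R = (-3.5441, -7.1519). ∠DRJ = 77.3° gives RJ at -148.40° from the x-axis; with |RJ| = 10.5, J = (-12.487, -12.654). Then |VJ| = |J − V| = 4.8985.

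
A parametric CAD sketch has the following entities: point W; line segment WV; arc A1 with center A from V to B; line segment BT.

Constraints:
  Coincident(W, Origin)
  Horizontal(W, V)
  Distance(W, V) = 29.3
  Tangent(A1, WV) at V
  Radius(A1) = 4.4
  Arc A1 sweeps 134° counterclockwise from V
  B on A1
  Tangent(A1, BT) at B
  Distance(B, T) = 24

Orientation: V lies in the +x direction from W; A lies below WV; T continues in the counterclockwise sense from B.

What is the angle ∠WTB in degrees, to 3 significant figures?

16.0°

W is at the origin; WV is horizontal with |WV| = 29.3 and V on the +x side, so V = (29.3, 0.00). Since A1 is tangent to WV there, AV ⟂ WV, so A = V + (0, -4.4) = (29.3, -4.40). On A1, V sits at bearing 90° from A; a 134° counterclockwise sweep puts B at bearing 224°, so B = A + 4.4·(cos 224°, sin 224°) = (26.1, -7.46). The tangent condition forces AB to be normal to BT, so BT runs along (−sin 224°, cos 224°); with |BT| = 24.0, T = (42.8, -24.7). Then cos ∠WTB = TW·TB / (|TW||TB|), giving 16.0°.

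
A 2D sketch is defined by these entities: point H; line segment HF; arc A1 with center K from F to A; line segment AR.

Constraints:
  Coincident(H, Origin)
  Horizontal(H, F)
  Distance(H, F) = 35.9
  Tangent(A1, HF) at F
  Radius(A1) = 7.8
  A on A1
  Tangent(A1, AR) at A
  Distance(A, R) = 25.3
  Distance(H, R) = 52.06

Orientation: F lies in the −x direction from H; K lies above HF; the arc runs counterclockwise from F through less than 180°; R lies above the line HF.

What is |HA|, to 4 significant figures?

30.86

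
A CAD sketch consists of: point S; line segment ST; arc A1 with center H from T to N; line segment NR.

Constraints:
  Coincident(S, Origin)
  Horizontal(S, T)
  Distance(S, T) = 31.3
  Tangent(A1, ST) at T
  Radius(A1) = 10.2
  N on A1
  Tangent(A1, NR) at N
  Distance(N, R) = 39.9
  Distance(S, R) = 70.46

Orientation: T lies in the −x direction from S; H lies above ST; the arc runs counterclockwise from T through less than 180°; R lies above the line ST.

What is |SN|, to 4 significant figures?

30.60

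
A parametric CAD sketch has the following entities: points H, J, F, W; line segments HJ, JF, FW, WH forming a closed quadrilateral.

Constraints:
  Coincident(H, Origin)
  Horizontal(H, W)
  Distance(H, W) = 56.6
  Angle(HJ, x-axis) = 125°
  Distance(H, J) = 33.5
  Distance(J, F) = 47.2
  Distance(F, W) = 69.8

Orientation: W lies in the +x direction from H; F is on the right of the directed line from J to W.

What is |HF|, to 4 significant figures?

21.71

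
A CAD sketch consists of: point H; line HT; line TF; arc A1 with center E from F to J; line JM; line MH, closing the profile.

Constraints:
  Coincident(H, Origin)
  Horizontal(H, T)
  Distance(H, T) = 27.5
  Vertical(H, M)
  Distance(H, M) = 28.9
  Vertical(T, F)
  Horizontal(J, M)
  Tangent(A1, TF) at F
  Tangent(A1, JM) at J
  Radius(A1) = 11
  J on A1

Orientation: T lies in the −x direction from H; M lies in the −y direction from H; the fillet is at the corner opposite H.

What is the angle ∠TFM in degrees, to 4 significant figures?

111.8°

H is at the origin; HT is horizontal with |HT| = 27.5 and T on the −x side, so T = (-27.50, 0.000). HM is vertical with |HM| = 28.9 and M on the −y side, so M = (0.000, -28.90). The virtual corner opposite H is at (-27.50, -28.90). The tangent condition forces EF to be normal to TF and since A1 is tangent to JM there, EJ ⟂ JM, with radius 11.0, so the center E sits 11.0 in from both sides at E = (-16.50, -17.90). That places the tangent points at F = (-27.50, -17.90) on TF and J = (-16.50, -28.90) on JM. Then cos ∠TFM = FT·FM / (|FT||FM|), giving 111.8°.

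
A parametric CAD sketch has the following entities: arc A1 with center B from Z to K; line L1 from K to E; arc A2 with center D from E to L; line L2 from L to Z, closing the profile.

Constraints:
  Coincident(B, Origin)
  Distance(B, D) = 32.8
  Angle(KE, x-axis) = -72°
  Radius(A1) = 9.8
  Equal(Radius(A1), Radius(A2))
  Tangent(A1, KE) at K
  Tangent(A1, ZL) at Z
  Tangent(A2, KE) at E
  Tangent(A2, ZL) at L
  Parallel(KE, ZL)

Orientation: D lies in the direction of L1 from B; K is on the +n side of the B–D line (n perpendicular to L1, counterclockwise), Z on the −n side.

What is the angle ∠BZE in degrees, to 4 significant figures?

59.14°

The slot axis is L1's direction at -72.0°, so u = (cos -72.0°, sin -72.0°) = (0.3090, -0.9511) and n = (−sin -72.0°, cos -72.0°) = (0.9511, 0.3090). B is at the origin and D lies 32.8 along u from B, so D = 32.8·u = (10.14, -31.19). Tangency of A1 to both parallel lines with radius 9.8 puts K and Z at B ± 9.8·n: K = (9.320, 3.028), Z = (-9.320, -3.028). Equal radii place E and L the same way about D: E = D + 9.8·n = (19.46, -28.17), L = D − 9.8·n = (0.8154, -34.22). Then cos ∠BZE = ZB·ZE / (|ZB||ZE|), giving 59.14°.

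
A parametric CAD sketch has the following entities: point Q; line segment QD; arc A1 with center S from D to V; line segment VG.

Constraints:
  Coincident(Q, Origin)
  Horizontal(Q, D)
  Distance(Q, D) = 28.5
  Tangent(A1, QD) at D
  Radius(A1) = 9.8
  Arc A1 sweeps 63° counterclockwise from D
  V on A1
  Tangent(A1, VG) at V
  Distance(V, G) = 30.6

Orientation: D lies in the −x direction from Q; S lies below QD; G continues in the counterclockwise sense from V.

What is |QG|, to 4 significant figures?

60.64

Q is at the origin; Q and D share the same y with |QD| = 28.5 and D on the −x side, so D = (-28.50, 0.000). Tangency of A1 to QD means the radius SD is perpendicular to QD, so S = D + (0, -9.8) = (-28.50, -9.800). On A1, D sits at bearing 90° from S; a 63° counterclockwise sweep puts V at bearing 153°, so V = S + 9.8·(cos 153°, sin 153°) = (-37.23, -5.351). A1 meets VG tangentially, so SV is at right angles to VG, so VG runs along (−sin 153°, cos 153°); with |VG| = 30.6, G = (-51.12, -32.62). Then |QG| = |G − Q| = 60.64.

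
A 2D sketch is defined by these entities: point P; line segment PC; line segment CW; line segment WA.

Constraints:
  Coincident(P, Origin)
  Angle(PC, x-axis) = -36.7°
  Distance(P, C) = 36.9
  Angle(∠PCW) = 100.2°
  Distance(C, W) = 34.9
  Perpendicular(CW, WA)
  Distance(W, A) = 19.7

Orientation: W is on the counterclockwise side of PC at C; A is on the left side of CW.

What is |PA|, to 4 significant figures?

44.64

P is at the origin; PC runs at -36.7° with length 36.9, so C = 36.9·(cos -36.7°, sin -36.7°) = (29.59, -22.05). ∠PCW = 100.2°, so CW runs at -36.7° + (180° − 100.2°) = 43.10° from the x-axis; with |CW| = 34.9, W = C + 34.9·(cos 43.10°, sin 43.10°) = (55.07, 1.794). CW is perpendicular to WA; with |WA| = 19.7 on the left of CW, A = W + 19.7·(-0.6833, 0.7302) = (41.61, 16.18). Then |PA| = |A − P| = 44.64.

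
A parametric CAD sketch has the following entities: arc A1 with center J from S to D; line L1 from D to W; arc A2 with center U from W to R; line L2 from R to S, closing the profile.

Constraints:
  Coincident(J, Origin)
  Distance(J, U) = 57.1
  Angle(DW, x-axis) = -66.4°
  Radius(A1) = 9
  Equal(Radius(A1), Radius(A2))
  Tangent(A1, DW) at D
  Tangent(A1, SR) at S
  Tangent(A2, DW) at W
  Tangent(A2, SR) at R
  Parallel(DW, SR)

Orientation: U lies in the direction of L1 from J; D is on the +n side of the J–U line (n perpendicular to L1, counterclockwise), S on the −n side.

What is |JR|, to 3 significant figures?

57.8

The slot axis is L1's direction at -66.4°, so u = (cos -66.4°, sin -66.4°) = (0.400, -0.916) and n = (−sin -66.4°, cos -66.4°) = (0.916, 0.400). J is at the origin and U lies 57.1 along u from J, so U = 57.1·u = (22.9, -52.3). Tangency of A1 to both parallel lines with radius 9.0 puts D and S at J ± 9.0·n: D = (8.25, 3.60), S = (-8.25, -3.60). Equal radii place W and R the same way about U: W = U + 9.0·n = (31.1, -48.7), R = U − 9.0·n = (14.6, -55.9). Then |JR| = |R − J| = 57.8.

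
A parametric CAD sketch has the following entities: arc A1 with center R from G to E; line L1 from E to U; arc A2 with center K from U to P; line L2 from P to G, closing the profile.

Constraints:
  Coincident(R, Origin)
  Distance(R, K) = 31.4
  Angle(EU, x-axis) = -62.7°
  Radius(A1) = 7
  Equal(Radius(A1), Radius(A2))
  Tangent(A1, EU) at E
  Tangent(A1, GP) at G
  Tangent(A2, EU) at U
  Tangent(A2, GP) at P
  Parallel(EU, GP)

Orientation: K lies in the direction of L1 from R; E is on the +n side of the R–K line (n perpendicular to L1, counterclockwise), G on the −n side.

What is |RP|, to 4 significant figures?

32.17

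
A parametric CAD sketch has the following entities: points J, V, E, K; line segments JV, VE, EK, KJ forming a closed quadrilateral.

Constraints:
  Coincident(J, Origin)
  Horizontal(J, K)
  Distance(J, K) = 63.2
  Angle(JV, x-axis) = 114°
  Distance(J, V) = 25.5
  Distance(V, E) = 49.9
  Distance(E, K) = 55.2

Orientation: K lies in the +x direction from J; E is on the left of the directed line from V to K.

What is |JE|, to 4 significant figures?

57.57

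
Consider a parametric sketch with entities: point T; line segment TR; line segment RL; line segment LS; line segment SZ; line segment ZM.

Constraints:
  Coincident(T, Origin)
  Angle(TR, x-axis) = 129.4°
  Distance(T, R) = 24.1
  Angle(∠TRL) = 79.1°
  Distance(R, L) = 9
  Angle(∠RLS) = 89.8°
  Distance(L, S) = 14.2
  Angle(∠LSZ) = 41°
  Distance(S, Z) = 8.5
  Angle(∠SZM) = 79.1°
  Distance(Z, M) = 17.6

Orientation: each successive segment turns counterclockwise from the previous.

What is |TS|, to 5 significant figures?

10.435

T is at the origin; TR runs at 129.4° with length 24.1, so R = (-15.297, 18.623). ∠TRL = 79.1° gives RL at -129.70° from the x-axis; with |RL| = 9.0, L = (-21.046, 11.698). ∠RLS = 89.8° gives LS at -39.500° from the x-axis; with |LS| = 14.2, S = (-10.089, 2.6660). Then |TS| = |S − T| = 10.435.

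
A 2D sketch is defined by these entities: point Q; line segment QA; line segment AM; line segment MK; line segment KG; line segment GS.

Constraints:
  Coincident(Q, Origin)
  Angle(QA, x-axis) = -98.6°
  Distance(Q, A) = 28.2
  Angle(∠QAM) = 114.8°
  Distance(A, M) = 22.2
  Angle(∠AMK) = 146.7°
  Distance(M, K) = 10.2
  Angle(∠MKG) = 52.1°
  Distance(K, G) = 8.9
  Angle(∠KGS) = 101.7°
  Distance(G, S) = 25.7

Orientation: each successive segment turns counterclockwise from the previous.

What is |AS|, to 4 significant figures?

16.51

Q is at the origin; QA runs at -98.6° with length 28.2, so A = (-4.217, -27.88). ∠QAM = 114.8° gives AM at -33.40° from the x-axis; with |AM| = 22.2, M = (14.32, -40.10). ∠AMK = 146.7° gives MK at -0.1000° from the x-axis; with |MK| = 10.2, K = (24.52, -40.12). ∠MKG = 52.1° gives KG at 127.8° from the x-axis; with |KG| = 8.9, G = (19.06, -33.09). ∠KGS = 101.7° gives GS at -153.9° from the x-axis; with |GS| = 25.7, S = (-4.017, -44.40). Then |AS| = |S − A| = 16.51.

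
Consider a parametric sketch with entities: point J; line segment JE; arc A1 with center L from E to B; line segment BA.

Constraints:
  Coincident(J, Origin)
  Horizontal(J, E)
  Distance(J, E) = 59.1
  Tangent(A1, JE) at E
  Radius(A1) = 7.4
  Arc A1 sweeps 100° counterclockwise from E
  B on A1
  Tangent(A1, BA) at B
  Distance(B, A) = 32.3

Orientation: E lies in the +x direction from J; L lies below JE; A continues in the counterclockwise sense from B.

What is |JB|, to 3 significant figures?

52.5

J is at the origin; JE is horizontal with |JE| = 59.1 and E on the +x side, so E = (59.1, 0.00). Since A1 is tangent to JE there, LE ⟂ JE, so L = E + (0, -7.4) = (59.1, -7.40). On A1, E sits at bearing 90° from L; a 100° counterclockwise sweep puts B at bearing 190°, so B = L + 7.4·(cos 190°, sin 190°) = (51.8, -8.68). Then |JB| = |B − J| = 52.5.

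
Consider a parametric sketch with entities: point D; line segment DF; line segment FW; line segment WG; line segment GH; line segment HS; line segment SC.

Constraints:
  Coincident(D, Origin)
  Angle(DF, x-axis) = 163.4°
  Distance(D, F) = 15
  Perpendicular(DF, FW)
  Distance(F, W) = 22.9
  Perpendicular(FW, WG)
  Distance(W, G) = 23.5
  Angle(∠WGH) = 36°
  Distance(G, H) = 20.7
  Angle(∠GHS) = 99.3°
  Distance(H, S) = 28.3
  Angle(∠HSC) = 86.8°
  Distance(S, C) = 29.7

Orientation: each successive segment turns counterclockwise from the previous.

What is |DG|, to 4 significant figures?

24.43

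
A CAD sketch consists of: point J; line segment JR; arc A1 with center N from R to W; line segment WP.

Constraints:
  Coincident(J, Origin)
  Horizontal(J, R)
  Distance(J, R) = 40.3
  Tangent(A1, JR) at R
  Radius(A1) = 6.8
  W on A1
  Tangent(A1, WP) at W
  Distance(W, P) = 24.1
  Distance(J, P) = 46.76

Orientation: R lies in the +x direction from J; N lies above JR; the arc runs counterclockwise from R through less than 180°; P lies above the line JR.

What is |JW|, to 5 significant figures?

47.356

Checks: |NW| = 6.800 ✓; ∠(NW, WP) = 90.00° ✓; |WP| = 24.10 ✓; |JP| = 46.76 ✓.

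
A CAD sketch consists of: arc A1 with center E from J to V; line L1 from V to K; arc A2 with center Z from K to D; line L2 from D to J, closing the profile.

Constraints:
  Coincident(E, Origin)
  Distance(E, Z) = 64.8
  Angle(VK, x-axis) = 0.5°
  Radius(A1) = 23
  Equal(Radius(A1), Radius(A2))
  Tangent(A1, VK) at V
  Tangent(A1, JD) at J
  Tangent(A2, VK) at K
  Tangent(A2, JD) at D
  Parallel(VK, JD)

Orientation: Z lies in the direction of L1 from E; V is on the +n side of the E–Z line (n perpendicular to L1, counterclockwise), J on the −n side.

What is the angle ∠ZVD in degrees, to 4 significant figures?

15.83°

Tangency of A1 to both parallel lines with radius 23.0 puts V and J at E ± 23.0·n: V = (-0.2007, 23.00), J = (0.2007, -23.00). Equal radii place K and D the same way about Z: K = Z + 23.0·n = (64.60, 23.56), D = Z − 23.0·n = (65.00, -22.43). Then cos ∠ZVD = VZ·VD / (|VZ||VD|), giving 15.83°.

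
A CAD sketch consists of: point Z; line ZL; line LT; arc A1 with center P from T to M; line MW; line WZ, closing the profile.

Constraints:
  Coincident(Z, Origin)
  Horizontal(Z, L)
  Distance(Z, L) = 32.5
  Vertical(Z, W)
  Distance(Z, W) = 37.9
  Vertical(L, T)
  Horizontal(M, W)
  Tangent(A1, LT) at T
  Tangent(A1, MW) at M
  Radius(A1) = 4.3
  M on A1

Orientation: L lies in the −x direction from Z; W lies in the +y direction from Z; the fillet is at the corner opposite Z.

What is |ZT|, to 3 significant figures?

46.7

The virtual corner opposite Z is at (-32.5, 37.9). Since A1 is tangent to LT there, PT ⟂ LT and tangency of A1 to MW means the radius PM is perpendicular to MW, with radius 4.3, so the center P sits 4.3 in from both sides at P = (-28.2, 33.6). That places the tangent points at T = (-32.5, 33.6) on LT and M = (-28.2, 37.9) on MW. Then |ZT| = |T − Z| = 46.7.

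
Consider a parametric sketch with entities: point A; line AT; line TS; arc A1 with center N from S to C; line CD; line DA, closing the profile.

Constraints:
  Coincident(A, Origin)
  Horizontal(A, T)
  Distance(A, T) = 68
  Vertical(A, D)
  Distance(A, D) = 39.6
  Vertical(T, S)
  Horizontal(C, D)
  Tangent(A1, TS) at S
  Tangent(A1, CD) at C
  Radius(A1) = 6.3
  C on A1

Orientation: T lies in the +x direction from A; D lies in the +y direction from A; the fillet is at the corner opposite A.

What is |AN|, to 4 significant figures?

70.11

A is at the origin; A and T share the same y with |AT| = 68.0 and T on the +x side, so T = (68.00, 0.000). AD is vertical with |AD| = 39.6 and D on the +y side, so D = (0.000, 39.60). The virtual corner opposite A is at (68.00, 39.60). Tangency of A1 to TS means the radius NS is perpendicular to TS and tangency of A1 to CD means the radius NC is perpendicular to CD, with radius 6.3, so the center N sits 6.3 in from both sides at N = (61.70, 33.30). Then |AN| = |N − A| = 70.11.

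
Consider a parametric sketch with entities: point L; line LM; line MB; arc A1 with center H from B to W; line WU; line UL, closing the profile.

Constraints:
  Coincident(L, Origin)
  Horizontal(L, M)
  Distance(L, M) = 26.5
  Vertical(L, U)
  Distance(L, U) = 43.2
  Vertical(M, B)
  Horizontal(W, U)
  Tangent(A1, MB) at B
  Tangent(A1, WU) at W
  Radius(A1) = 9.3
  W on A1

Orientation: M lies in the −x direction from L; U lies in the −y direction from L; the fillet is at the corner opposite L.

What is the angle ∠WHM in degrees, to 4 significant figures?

164.7°

The virtual corner opposite L is at (-26.50, -43.20). A1 meets MB tangentially, so HB is at right angles to MB and tangency of A1 to WU means the radius HW is perpendicular to WU, with radius 9.3, so the center H sits 9.3 in from both sides at H = (-17.20, -33.90). That places the tangent points at B = (-26.50, -33.90) on MB and W = (-17.20, -43.20) on WU. Then cos ∠WHM = HW·HM / (|HW||HM|), giving 164.7°.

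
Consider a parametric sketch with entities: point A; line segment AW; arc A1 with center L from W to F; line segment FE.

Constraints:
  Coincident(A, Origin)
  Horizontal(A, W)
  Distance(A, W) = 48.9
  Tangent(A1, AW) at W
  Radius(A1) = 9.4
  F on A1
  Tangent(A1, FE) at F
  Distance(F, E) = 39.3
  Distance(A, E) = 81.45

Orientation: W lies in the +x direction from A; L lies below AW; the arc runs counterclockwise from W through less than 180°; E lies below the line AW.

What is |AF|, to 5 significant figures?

44.664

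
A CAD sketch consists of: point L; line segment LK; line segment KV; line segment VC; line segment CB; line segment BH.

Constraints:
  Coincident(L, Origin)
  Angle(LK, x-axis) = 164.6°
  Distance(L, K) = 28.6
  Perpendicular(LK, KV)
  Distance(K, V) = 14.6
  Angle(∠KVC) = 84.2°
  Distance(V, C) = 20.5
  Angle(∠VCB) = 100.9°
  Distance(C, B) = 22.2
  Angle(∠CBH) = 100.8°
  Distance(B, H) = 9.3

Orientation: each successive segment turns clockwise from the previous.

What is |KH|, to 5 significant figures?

18.094

L is at the origin; LK runs at 164.6° with length 28.6, so K = (-27.573, 7.5949). LK is perpendicular to KV, so KV runs at 74.600°; with |KV| = 14.6, V = (-23.696, 21.671). ∠KVC = 84.2° gives VC at -21.200° from the x-axis; with |VC| = 20.5, C = (-4.5834, 14.257). ∠VCB = 100.9° gives CB at -100.30° from the x-axis; with |CB| = 22.2, B = (-8.5528, -7.5849). ∠CBH = 100.8° gives BH at -179.50° from the x-axis; with |BH| = 9.3, H = (-17.852, -7.6660). Then |KH| = |H − K| = 18.094.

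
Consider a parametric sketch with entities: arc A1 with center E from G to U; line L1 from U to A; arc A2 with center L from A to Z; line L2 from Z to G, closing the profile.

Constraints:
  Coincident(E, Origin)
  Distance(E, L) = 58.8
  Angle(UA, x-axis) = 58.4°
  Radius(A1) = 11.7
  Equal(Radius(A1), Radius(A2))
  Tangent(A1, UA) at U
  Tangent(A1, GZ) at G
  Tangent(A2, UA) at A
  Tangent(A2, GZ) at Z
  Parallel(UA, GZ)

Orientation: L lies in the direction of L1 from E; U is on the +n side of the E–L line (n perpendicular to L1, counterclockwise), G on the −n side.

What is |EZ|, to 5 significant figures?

59.953

The slot axis is L1's direction at 58.4°, so u = (cos 58.4°, sin 58.4°) = (0.52399, 0.85173) and n = (−sin 58.4°, cos 58.4°) = (-0.85173, 0.52399). E is at the origin and L lies 58.8 along u from E, so L = 58.8·u = (30.810, 50.082). Tangency of A1 to both parallel lines with radius 11.7 puts U and G at E ± 11.7·n: U = (-9.9652, 6.1306), G = (9.9652, -6.1306). Equal radii place A and Z the same way about L: A = L + 11.7·n = (20.845, 56.212), Z = L − 11.7·n = (40.776, 43.951). Then |EZ| = |Z − E| = 59.953.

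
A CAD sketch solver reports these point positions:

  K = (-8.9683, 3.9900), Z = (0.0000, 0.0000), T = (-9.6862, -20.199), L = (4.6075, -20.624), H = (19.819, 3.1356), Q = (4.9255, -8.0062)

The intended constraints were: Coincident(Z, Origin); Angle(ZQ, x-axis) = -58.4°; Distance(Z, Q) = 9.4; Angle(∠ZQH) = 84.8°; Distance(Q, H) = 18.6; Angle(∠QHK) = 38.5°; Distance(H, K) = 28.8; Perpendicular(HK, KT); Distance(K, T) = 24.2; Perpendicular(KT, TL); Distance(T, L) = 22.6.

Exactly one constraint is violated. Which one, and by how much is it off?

Distance(T, L) = 22.6 — off by 8.30.

Z = (0.00, 0.00) ✓; ZQ at -58.40° ✓; |ZQ| = 9.400 ✓; ∠ZQH = 84.80° ✓; |QH| = 18.60 ✓; ∠QHK = 38.50° ✓; |HK| = 28.80 ✓; ∠(HK, KT) = 90.00° ✓; |KT| = 24.20 ✓; ∠(KT, TL) = 90.00° ✓; |TL| = 14.30 ✗.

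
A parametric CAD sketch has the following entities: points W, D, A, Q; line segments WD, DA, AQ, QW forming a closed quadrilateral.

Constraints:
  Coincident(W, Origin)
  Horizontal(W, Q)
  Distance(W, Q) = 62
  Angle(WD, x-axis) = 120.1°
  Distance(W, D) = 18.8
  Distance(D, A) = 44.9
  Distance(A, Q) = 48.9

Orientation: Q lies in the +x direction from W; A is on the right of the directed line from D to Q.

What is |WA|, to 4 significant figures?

26.30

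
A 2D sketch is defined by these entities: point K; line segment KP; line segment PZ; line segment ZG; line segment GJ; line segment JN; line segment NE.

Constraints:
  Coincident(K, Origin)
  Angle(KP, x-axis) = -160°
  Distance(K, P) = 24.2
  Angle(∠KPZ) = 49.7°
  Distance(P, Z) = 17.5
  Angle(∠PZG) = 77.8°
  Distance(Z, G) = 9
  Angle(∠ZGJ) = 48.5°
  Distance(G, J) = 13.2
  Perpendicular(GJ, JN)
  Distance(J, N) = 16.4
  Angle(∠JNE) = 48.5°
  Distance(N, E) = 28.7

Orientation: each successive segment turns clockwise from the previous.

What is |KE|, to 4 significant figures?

3.095

K is at the origin; KP runs at -160.0° with length 24.2, so P = (-22.74, -8.277). ∠KPZ = 49.7° gives PZ at 69.70° from the x-axis; with |PZ| = 17.5, Z = (-16.67, 8.136). ∠PZG = 77.8° gives ZG at -32.50° from the x-axis; with |ZG| = 9.0, G = (-9.079, 3.300). ∠ZGJ = 48.5° gives GJ at -164.0° from the x-axis; with |GJ| = 13.2, J = (-21.77, -0.3379). GJ ⟂ JN, so JN runs at 106.0°; with |JN| = 16.4, N = (-26.29, 15.43). ∠JNE = 48.5° gives NE at -25.50° from the x-axis; with |NE| = 28.7, E = (-0.3836, 3.071). Then |KE| = |E − K| = 3.095.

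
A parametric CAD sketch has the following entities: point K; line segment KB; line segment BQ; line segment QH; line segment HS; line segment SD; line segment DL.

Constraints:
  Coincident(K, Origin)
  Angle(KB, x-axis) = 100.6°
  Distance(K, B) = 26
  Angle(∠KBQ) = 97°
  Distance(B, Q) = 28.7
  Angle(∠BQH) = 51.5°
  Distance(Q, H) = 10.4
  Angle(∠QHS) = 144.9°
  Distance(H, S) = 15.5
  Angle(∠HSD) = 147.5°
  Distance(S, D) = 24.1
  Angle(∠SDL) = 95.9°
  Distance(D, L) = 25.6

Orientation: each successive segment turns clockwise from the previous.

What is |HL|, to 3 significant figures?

43.3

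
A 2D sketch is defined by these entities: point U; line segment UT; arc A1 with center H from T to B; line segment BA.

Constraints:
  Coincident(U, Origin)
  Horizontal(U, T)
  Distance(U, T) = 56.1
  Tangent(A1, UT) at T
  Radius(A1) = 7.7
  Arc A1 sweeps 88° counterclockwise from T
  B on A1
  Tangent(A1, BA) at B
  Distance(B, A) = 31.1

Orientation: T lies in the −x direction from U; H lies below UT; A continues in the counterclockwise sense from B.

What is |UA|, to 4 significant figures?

75.45

U is at the origin; U and T share the same y with |UT| = 56.1 and T on the −x side, so T = (-56.10, 0.000). The tangent condition forces HT to be normal to UT, so H = T + (0, -7.7) = (-56.10, -7.700). On A1, T sits at bearing 90° from H; an 88° counterclockwise sweep puts B at bearing 178°, so B = H + 7.7·(cos 178°, sin 178°) = (-63.80, -7.431). The tangent condition forces HB to be normal to BA, so BA runs along (−sin 178°, cos 178°); with |BA| = 31.1, A = (-64.88, -38.51). Then |UA| = |A − U| = 75.45.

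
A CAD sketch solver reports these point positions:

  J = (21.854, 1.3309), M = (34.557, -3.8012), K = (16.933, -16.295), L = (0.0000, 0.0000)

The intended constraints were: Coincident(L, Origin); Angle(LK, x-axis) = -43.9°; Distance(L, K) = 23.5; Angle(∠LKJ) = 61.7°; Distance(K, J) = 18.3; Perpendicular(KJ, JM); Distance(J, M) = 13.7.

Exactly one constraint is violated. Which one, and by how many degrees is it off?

Perpendicular(KJ, JM) — off by 6.40°.

L = (0.00, 0.00) ✓; LK at -43.90° ✓; |LK| = 23.50 ✓; ∠LKJ = 61.70° ✓; |KJ| = 18.30 ✓; ∠(KJ, JM) = 96.40° ✗; |JM| = 13.70 ✓.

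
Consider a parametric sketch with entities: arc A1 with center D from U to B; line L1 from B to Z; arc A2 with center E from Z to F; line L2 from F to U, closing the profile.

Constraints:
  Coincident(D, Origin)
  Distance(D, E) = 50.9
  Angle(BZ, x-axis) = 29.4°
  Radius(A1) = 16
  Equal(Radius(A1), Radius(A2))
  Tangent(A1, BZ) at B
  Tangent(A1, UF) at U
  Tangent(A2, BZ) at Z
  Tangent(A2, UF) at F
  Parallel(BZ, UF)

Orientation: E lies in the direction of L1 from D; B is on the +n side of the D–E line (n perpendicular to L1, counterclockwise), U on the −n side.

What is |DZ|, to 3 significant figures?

53.4

The slot axis is L1's direction at 29.4°, so u = (cos 29.4°, sin 29.4°) = (0.871, 0.491) and n = (−sin 29.4°, cos 29.4°) = (-0.491, 0.871). D is at the origin and E lies 50.9 along u from D, so E = 50.9·u = (44.3, 25.0). Tangency of A1 to both parallel lines with radius 16.0 puts B and U at D ± 16.0·n: B = (-7.85, 13.9), U = (7.85, -13.9). Equal radii place Z and F the same way about E: Z = E + 16.0·n = (36.5, 38.9), F = E − 16.0·n = (52.2, 11.0). Then |DZ| = |Z − D| = 53.4.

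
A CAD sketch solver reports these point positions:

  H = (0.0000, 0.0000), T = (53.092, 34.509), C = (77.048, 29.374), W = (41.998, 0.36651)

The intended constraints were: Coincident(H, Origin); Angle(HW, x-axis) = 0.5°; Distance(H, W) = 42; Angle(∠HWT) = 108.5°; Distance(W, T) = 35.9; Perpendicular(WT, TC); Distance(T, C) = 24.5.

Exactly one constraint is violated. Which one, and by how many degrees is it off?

Perpendicular(WT, TC) — off by 5.90°.

H = (0.00, 0.00) ✓; HW at 0.5000° ✓; |HW| = 42.00 ✓; ∠HWT = 108.5° ✓; |WT| = 35.90 ✓; ∠(WT, TC) = 84.10° ✗; |TC| = 24.50 ✓.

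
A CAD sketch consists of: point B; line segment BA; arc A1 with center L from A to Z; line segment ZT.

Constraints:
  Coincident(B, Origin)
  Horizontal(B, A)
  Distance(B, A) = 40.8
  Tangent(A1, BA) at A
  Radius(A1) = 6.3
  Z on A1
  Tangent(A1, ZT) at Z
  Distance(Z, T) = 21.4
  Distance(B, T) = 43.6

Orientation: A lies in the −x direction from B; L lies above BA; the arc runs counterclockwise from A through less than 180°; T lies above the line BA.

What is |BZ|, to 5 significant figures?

35.039

Checks: ∠(LA, AB) = 90.00° ✓; |LZ| = 6.300 ✓; ∠(LZ, ZT) = 90.00° ✓; |ZT| = 21.40 ✓; |BT| = 43.60 ✓.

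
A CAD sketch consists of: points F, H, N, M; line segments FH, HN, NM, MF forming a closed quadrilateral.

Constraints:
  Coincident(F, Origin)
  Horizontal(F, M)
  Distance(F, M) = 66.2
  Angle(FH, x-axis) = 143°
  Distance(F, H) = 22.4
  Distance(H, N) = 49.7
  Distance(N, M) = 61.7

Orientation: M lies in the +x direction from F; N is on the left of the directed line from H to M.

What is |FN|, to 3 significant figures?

48.4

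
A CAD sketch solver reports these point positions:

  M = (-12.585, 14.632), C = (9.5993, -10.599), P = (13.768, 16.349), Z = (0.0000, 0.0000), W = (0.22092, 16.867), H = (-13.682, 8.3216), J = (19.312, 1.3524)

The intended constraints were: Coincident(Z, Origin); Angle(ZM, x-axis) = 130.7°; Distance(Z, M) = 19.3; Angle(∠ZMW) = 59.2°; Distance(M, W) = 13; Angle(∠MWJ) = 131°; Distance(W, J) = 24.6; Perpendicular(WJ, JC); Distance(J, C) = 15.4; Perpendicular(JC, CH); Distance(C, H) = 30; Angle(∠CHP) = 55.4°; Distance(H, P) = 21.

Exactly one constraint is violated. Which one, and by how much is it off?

Distance(H, P) = 21 — off by 7.60.

Z = (0.00, 0.00) ✓; ZM at 130.7° ✓; |ZM| = 19.30 ✓; ∠ZMW = 59.20° ✓; |MW| = 13.00 ✓; ∠MWJ = 131.0° ✓; |WJ| = 24.60 ✓; ∠(WJ, JC) = 90.00° ✓; |JC| = 15.40 ✓; ∠(JC, CH) = 90.00° ✓; |CH| = 30.00 ✓; ∠CHP = 55.40° ✓; |HP| = 28.60 ✗.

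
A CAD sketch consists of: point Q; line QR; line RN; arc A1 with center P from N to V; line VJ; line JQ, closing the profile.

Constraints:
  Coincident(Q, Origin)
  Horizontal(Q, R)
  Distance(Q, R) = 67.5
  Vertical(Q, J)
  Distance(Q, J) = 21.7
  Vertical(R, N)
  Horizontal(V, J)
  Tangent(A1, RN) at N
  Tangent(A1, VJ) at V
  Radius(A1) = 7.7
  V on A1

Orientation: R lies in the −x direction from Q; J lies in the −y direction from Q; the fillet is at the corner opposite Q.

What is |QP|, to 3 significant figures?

61.4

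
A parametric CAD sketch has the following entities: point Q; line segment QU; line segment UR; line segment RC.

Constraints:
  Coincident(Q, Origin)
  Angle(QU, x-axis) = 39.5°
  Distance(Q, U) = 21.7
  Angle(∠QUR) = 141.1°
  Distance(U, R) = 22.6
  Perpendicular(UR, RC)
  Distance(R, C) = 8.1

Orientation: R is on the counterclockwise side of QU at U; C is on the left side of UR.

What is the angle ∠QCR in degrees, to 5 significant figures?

97.967°

∠QUR = 141.1°, so UR runs at 39.5° + (180° − 141.1°) = 78.400° from the x-axis; with |UR| = 22.6, R = U + 22.6·(cos 78.400°, sin 78.400°) = (21.289, 35.941). UR is perpendicular to RC; with |RC| = 8.1 on the left of UR, C = R + 8.1·(-0.97958, 0.20108) = (13.354, 37.570). Then cos ∠QCR = CQ·CR / (|CQ||CR|), giving 97.967°.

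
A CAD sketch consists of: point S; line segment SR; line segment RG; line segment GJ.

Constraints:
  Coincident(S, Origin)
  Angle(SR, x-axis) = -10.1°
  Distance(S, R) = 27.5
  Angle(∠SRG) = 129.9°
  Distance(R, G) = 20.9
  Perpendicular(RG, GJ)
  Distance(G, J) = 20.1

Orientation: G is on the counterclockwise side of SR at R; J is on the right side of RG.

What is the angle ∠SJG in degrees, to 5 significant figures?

43.091°

S is at the origin; SR runs at -10.1° with length 27.5, so R = 27.5·(cos -10.1°, sin -10.1°) = (27.074, -4.8226). ∠SRG = 129.9°, so RG runs at -10.1° + (180° − 129.9°) = 40.000° from the x-axis; with |RG| = 20.9, G = R + 20.9·(cos 40.000°, sin 40.000°) = (43.084, 8.6117). RG is perpendicular to GJ; with |GJ| = 20.1 on the right of RG, J = G + 20.1·(0.64279, -0.76604) = (56.004, -6.7858). Then cos ∠SJG = JS·JG / (|JS||JG|), giving 43.091°.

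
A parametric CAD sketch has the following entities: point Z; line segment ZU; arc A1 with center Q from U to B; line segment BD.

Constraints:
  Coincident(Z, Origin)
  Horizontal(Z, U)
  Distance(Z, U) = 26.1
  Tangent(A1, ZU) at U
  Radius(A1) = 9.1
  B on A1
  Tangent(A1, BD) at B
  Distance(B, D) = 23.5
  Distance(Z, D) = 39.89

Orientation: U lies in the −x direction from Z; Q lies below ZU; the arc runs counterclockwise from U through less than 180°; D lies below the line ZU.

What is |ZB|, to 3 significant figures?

36.6

Z is at the origin; Z and U share the same y with |ZU| = 26.1 and U on the −x side, so U = (-26.1, 0.00). Tangency of A1 to ZU means the radius QU is perpendicular to ZU, so Q = U + (0, -9.1) = (-26.1, -9.10). Since QB ⟂ BD (tangency), |QD| = √(9.1² + 23.5²) = 25.2 regardless of where B sits on A1. So D lies on both circle(Z, 39.89) and circle(Q, 25.2); the below-ZU intersection is D = (-21.2, -33.8). B is the foot of the tangent from D: B = (-33.8, -14.0).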